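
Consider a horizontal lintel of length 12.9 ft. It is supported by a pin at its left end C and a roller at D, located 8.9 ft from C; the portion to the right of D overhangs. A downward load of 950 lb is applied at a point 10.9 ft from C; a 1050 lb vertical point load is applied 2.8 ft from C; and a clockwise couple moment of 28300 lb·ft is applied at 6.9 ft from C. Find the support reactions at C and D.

C_x = 0, C_y = -2674 lb, D_y = 4674 lb

Moments about C: D_y·8.9 − 950·10.9 − 1050·2.8 − 28300 = 0 → D_y = 41595/8.9 = 4673.6 ≈ 4674 lb.
ΣF_y = 0: C_y + 4673.6 − 950 − 1050 = 0 → C_y = -2674 lb.
ΣF_x = 0: no horizontal applied forces, so C_x = 0.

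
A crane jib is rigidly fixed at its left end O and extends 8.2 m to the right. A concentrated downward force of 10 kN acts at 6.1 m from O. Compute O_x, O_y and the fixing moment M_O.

ΣF_x = 0: O_x = 0.
ΣF_y = 0: O_y − 10 = 0 → O_y = 10.00 kN.
ΣM about O: M_O − 10·6.1 = 0 → M_O = 61.00 kN·m.

O_x = 0, O_y = 10.00 kN, M_O = 61.00 kN·m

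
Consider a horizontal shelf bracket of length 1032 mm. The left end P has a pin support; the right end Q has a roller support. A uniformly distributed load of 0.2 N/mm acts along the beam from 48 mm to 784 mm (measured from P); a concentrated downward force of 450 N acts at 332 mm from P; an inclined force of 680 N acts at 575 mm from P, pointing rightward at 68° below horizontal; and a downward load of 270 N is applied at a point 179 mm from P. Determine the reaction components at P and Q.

P_x = -254.7 N, P_y = 895.5 N, Q_y = 602.2 N

Resultant of the distributed load: 0.2 × 736 = 147.2 N at 416 mm from P.
Moments about P: Q_y·1032 − (0.2·736)·416 − 450·332 − 680·sin68°·575 − 270·179 = 0 → Q_y = 621494/1032 = 602.223 ≈ 602.2 N.
ΣF_y = 0: P_y + 602.223 − 0.2·736 − 450 − 680·sin68° − 270 = 0 → P_y = 895.5 N.
ΣF_x = 0: P_x + 680·cos68° = 0 → P_x = -254.7 N.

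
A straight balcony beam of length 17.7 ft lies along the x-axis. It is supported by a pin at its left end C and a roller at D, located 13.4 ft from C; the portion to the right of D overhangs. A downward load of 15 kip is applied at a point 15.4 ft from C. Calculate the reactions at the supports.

C_x = 0, C_y = -2.239 kip, D_y = 17.24 kip

Taking moments about C: D_y·13.4 − 15·15.4 = 0 → D_y = 231/13.4 = 17.2388 ≈ 17.24 kip.
ΣF_y = 0: C_y + 17.2388 − 15 = 0 → C_y = -2.239 kip.
ΣF_x = 0: no horizontal applied forces, so C_x = 0.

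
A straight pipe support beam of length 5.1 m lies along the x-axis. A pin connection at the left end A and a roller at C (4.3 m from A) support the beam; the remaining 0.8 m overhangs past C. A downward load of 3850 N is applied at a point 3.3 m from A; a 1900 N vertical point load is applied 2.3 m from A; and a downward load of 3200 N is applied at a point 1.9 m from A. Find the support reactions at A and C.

A_x = 0, A_y = 3565 N, C_y = 5385 N

Moments about A: C_y·4.3 − 3850·3.3 − 1900·2.3 − 3200·1.9 = 0 → C_y = 23155/4.3 = 5384.88 ≈ 5385 N.
ΣF_y = 0: A_y + 5384.88 − 3850 − 1900 − 3200 = 0 → A_y = 3565 N.
ΣF_x = 0: no horizontal applied forces, so A_x = 0.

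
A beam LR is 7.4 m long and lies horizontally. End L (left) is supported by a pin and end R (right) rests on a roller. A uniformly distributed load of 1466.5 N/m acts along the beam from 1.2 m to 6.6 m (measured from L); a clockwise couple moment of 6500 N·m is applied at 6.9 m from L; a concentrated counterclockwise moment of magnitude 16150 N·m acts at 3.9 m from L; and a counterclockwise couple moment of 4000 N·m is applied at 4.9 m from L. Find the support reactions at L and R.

Resultant of the distributed load: 1466.5 × 5.4 = 7919.1 N at 3.9 m from L.
Taking moments about L: R_y·7.4 − (1466.5·5.4)·3.9 − 6500 + 16150 + 4000 = 0 → R_y = 17234.49/7.4 = 2328.99 ≈ 2329 N.
ΣF_y = 0: L_y + 2328.99 − 1466.5·5.4 = 0 → L_y = 5590 N.
ΣF_x = 0: no horizontal applied forces, so L_x = 0.

L_x = 0, L_y = 5590 N, R_y = 2329 N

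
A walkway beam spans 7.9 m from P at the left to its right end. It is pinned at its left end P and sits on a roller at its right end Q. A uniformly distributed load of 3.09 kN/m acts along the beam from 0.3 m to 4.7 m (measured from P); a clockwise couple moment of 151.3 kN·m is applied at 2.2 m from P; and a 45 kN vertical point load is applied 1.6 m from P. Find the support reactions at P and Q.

Resultant of the distributed load: 3.09 × 4.4 = 13.596 kN at 2.5 m from P.
ΣM about P: Q_y·7.9 − (3.09·4.4)·2.5 − 151.3 − 45·1.6 = 0 → Q_y = 257.29/7.9 = 32.5684 ≈ 32.57 kN.
ΣF_y = 0: P_y + 32.5684 − 3.09·4.4 − 45 = 0 → P_y = 26.03 kN.
ΣF_x = 0: no horizontal applied forces, so P_x = 0.

P_x = 0, P_y = 26.03 kN, Q_y = 32.57 kN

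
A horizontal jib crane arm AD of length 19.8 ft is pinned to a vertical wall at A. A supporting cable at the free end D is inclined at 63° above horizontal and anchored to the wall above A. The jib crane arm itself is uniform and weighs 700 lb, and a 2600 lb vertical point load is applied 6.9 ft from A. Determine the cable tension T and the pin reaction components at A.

ΣM about A: T·sin63°·19.8 − 700·9.9 − 2600·6.9 = 0 → T = 24870/(19.8·0.891007) = 1409.71 ≈ 1410 lb.
ΣF_x = 0: A_x − T·cos63° = 0 → A_x = 1409.71 × 0.45399 = 640.0 lb.
ΣF_y = 0: A_y + T·sin63° − 700 − 2600 = 0 → A_y = 3300 − 1409.71 × 0.891007 = 2044 lb.

T = 1410 lb, A_x = 640.0 lb, A_y = 2044 lb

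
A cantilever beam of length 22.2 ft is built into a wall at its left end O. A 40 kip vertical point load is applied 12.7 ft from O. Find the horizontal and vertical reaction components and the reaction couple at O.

ΣF_x = 0: O_x = 0.
ΣF_y = 0: O_y − 40 = 0 → O_y = 40.00 kip.
ΣM about O: M_O − 40·12.7 = 0 → M_O = 508.0 kip·ft.

O_x = 0, O_y = 40.00 kip, M_O = 508.0 kip·ft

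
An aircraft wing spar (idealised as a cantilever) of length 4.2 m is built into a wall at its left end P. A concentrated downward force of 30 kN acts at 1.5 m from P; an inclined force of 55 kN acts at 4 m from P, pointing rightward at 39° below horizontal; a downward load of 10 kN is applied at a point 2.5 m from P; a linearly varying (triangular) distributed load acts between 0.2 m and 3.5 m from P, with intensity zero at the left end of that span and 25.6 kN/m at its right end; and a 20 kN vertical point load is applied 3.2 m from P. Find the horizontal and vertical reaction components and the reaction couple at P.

Resultant of the triangular load: ½ × 25.6 × 3.3 = 42.24 kN, acting at 2.4 m from P (one-third of the span from the peak).
ΣF_x = 0: P_x + 55·cos39° = 0 → P_x = -42.74 kN.
ΣF_y = 0: P_y − 30 − 55·sin39° − 10 − ½·25.6·3.3 − 20 = 0 → P_y = 136.9 kN.
ΣM about P: M_P − 30·1.5 − 55·sin39°·4 − 10·2.5 − (½·25.6·3.3)·2.4 − 20·3.2 = 0 → M_P = 373.8 kN·m.

P_x = -42.74 kN, P_y = 136.9 kN, M_P = 373.8 kN·m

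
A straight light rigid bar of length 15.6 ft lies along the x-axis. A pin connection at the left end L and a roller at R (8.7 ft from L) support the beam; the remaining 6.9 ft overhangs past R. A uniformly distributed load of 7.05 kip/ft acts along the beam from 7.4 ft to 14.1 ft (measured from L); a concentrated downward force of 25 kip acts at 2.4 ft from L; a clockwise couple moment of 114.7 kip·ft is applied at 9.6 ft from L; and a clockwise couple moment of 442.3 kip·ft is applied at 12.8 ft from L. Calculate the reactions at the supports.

L_x = 0, L_y = -57.05 kip, R_y = 129.3 kip

Resultant of the distributed load: 7.05 × 6.7 = 47.235 kip at 10.75 ft from L.
ΣM about L: R_y·8.7 − (7.05·6.7)·10.75 − 25·2.4 − 114.7 − 442.3 = 0 → R_y = 1124.77625/8.7 = 129.285 ≈ 129.3 kip.
ΣF_y = 0: L_y + 129.285 − 7.05·6.7 − 25 = 0 → L_y = -57.05 kip.
ΣF_x = 0: no horizontal applied forces, so L_x = 0.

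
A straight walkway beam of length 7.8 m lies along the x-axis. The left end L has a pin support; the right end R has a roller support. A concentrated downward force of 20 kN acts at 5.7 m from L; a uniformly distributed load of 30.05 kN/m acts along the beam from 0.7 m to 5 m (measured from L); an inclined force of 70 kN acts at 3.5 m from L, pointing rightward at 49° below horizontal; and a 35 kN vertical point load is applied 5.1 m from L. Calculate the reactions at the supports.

L_x = -45.92 kN, L_y = 128.6 kN, R_y = 108.4 kN

Resultant of the distributed load: 30.05 × 4.3 = 129.215 kN at 2.85 m from L.
Moments about L: R_y·7.8 − 20·5.7 − (30.05·4.3)·2.85 − 70·sin49°·3.5 − 35·5.1 = 0 → R_y = 845.667/7.8 = 108.419 ≈ 108.4 kN.
ΣF_y = 0: L_y + 108.419 − 20 − 30.05·4.3 − 70·sin49° − 35 = 0 → L_y = 128.6 kN.
ΣF_x = 0: L_x + 70·cos49° = 0 → L_x = -45.92 kN.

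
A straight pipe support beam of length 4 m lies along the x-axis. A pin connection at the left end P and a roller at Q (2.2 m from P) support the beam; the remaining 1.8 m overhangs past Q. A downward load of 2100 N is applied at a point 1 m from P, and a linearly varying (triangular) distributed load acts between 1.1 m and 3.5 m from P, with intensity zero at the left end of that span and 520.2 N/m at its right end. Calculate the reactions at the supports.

Resultant of the triangular load: ½ × 520.2 × 2.4 = 624.24 N, acting at 2.7 m from P (one-third of the span from the peak).
Moments about P: Q_y·2.2 − 2100·1 − (½·520.2·2.4)·2.7 = 0 → Q_y = 3785.448/2.2 = 1720.66 ≈ 1721 N.
ΣF_y = 0: P_y + 1720.66 − 2100 − ½·520.2·2.4 = 0 → P_y = 1004 N.
ΣF_x = 0: no horizontal applied forces, so P_x = 0.

P_x = 0, P_y = 1004 N, Q_y = 1721 N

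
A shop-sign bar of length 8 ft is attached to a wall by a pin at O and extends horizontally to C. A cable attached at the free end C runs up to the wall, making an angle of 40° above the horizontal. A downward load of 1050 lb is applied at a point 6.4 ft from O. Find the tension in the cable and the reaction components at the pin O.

ΣM about O: T·sin40°·8 − 1050·6.4 = 0 → T = 6720/(8·0.642788) = 1306.81 ≈ 1307 lb.
ΣF_x = 0: O_x − T·cos40° = 0 → O_x = 1306.81 × 0.766044 = 1001 lb.
ΣF_y = 0: O_y + T·sin40° − 1050 = 0 → O_y = 1050 − 1306.81 × 0.642788 = 210.0 lb.

T = 1307 lb, O_x = 1001 lb, O_y = 210.0 lb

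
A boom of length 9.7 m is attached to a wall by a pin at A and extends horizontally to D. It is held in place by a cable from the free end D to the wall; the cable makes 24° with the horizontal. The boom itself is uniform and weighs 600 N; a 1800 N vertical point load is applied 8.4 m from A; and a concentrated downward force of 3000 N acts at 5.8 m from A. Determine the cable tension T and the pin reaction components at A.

ΣM about A: T·sin24°·9.7 − 600·4.85 − 1800·8.4 − 3000·5.8 = 0 → T = 35430/(9.7·0.406737) = 8980.19 ≈ 8980 N.
ΣF_x = 0: A_x − T·cos24° = 0 → A_x = 8980.19 × 0.913545 = 8204 N.
ΣF_y = 0: A_y + T·sin24° − 600 − 1800 − 3000 = 0 → A_y = 5400 − 8980.19 × 0.406737 = 1747 N.

T = 8980 N, A_x = 8204 N, A_y = 1747 N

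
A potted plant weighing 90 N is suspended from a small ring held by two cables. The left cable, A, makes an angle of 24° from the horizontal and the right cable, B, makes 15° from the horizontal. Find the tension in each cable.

ΣF_x = 0: −T_A·cos24° + T_B·cos15° = 0 → T_B = 0.945772·T_A.
ΣF_y = 0: T_A·sin24° + T_B·sin15° = 90.
Substitute: T_A·(0.406737 + 0.945772·0.258819) = 90 → T_A = 138.138 ≈ 138.1 N.
Then T_B = 0.945772 × 138.138 = 130.6 N.

T_A = 138.1 N, T_B = 130.6 N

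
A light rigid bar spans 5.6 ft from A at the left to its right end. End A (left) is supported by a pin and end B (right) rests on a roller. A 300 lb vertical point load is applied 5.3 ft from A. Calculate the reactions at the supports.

A_x = 0, A_y = 16.07 lb, B_y = 283.9 lb

ΣM about A: B_y·5.6 − 300·5.3 = 0 → B_y = 1590/5.6 = 283.929 ≈ 283.9 lb.
ΣF_y = 0: A_y + 283.929 − 300 = 0 → A_y = 16.07 lb.
ΣF_x = 0: no horizontal applied forces, so A_x = 0.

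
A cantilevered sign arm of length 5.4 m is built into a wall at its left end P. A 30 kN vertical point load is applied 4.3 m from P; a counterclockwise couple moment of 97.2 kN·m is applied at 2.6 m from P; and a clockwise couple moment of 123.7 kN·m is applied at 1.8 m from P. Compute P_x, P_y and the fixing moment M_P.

P_x = 0, P_y = 30.00 kN, M_P = 155.5 kN·m

ΣF_x = 0: P_x = 0.
ΣF_y = 0: P_y − 30 = 0 → P_y = 30.00 kN.
ΣM about P: M_P − 30·4.3 + 97.2 − 123.7 = 0 → M_P = 155.5 kN·m.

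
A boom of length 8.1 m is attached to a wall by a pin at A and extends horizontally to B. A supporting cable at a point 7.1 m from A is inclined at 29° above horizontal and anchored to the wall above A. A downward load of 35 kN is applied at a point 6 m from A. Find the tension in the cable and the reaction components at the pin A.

T = 61.01 kN, A_x = 53.36 kN, A_y = 5.423 kN

ΣM about A: T·sin29°·7.1 − 35·6 = 0 → T = 210/(7.1·0.48481) = 61.0084 ≈ 61.01 kN.
ΣF_x = 0: A_x − T·cos29° = 0 → A_x = 61.0084 × 0.87462 = 53.36 kN.
ΣF_y = 0: A_y + T·sin29° − 35 = 0 → A_y = 35 − 61.0084 × 0.48481 = 5.423 kN.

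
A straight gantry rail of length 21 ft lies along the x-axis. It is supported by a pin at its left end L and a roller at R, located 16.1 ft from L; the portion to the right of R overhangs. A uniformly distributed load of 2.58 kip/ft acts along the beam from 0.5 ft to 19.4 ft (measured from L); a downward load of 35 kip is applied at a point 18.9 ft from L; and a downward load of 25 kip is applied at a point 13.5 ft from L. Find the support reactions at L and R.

Resultant of the distributed load: 2.58 × 18.9 = 48.762 kip at 9.95 ft from L.
Moments about L: R_y·16.1 − (2.58·18.9)·9.95 − 35·18.9 − 25·13.5 = 0 → R_y = 1484.1819/16.1 = 92.1852 ≈ 92.19 kip.
ΣF_y = 0: L_y + 92.1852 − 2.58·18.9 − 35 − 25 = 0 → L_y = 16.58 kip.
ΣF_x = 0: no horizontal applied forces, so L_x = 0.

L_x = 0, L_y = 16.58 kip, R_y = 92.19 kip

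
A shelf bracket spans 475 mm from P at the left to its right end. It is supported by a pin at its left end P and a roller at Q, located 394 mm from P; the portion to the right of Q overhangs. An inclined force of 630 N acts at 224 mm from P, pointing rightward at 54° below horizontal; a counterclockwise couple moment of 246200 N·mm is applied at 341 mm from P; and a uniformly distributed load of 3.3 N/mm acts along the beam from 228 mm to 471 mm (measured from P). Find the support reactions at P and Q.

P_x = -370.3 N, P_y = 935.4 N, Q_y = 376.2 N

Resultant of the distributed load: 3.3 × 243 = 801.9 N at 349.5 mm from P.
Moments about P: Q_y·394 − 630·sin54°·224 + 246200 − (3.3·243)·349.5 = 0 → Q_y = 148233/394 = 376.226 ≈ 376.2 N.
ΣF_y = 0: P_y + 376.226 − 630·sin54° − 3.3·243 = 0 → P_y = 935.4 N.
ΣF_x = 0: P_x + 630·cos54° = 0 → P_x = -370.3 N.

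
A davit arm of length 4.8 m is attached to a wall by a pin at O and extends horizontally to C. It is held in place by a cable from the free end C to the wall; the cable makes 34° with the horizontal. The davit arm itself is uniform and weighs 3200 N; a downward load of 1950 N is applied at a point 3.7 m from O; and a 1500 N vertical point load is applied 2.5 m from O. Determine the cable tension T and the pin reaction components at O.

T = 6946 N, O_x = 5759 N, O_y = 2766 N

ΣM about O: T·sin34°·4.8 − 3200·2.4 − 1950·3.7 − 1500·2.5 = 0 → T = 18645/(4.8·0.559193) = 6946.39 ≈ 6946 N.
ΣF_x = 0: O_x − T·cos34° = 0 → O_x = 6946.39 × 0.829038 = 5759 N.
ΣF_y = 0: O_y + T·sin34° − 3200 − 1950 − 1500 = 0 → O_y = 6650 − 6946.39 × 0.559193 = 2766 N.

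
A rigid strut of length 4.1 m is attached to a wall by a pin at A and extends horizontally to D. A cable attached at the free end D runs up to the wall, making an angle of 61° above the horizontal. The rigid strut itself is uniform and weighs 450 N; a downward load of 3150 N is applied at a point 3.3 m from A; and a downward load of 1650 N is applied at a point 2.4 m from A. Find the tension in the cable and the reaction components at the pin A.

ΣM about A: T·sin61°·4.1 − 450·2.05 − 3150·3.3 − 1650·2.4 = 0 → T = 15277.5/(4.1·0.87462) = 4260.39 ≈ 4260 N.
ΣF_x = 0: A_x − T·cos61° = 0 → A_x = 4260.39 × 0.48481 = 2065 N.
ΣF_y = 0: A_y + T·sin61° − 450 − 3150 − 1650 = 0 → A_y = 5250 − 4260.39 × 0.87462 = 1524 N.

T = 4260 N, A_x = 2065 N, A_y = 1524 N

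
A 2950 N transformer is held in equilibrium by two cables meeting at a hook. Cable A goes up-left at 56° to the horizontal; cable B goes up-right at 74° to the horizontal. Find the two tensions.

ΣF_x = 0: −T_A·cos56° + T_B·cos74° = 0 → T_B = 2.02873·T_A.
ΣF_y = 0: T_A·sin56° + T_B·sin74° = 2950.
Substitute: T_A·(0.829038 + 2.02873·0.961262) = 2950 → T_A = 1061.46 ≈ 1061 N.
Then T_B = 2.02873 × 1061.46 = 2153 N.

T_A = 1061 N, T_B = 2153 N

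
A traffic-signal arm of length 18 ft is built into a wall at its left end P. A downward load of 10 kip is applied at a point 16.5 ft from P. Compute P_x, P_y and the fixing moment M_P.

ΣF_x = 0: P_x = 0.
ΣF_y = 0: P_y − 10 = 0 → P_y = 10.00 kip.
ΣM about P: M_P − 10·16.5 = 0 → M_P = 165.0 kip·ft.

P_x = 0, P_y = 10.00 kip, M_P = 165.0 kip·ft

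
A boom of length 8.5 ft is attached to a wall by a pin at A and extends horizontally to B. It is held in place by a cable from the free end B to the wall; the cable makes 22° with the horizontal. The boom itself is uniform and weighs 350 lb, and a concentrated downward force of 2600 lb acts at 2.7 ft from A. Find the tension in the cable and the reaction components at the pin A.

T = 2672 lb, A_x = 2477 lb, A_y = 1949 lb

ΣM about A: T·sin22°·8.5 − 350·4.25 − 2600·2.7 = 0 → T = 8507.5/(8.5·0.374607) = 2671.82 ≈ 2672 lb.
ΣF_x = 0: A_x − T·cos22° = 0 → A_x = 2671.82 × 0.927184 = 2477 lb.
ΣF_y = 0: A_y + T·sin22° − 350 − 2600 = 0 → A_y = 2950 − 2671.82 × 0.374607 = 1949 lb.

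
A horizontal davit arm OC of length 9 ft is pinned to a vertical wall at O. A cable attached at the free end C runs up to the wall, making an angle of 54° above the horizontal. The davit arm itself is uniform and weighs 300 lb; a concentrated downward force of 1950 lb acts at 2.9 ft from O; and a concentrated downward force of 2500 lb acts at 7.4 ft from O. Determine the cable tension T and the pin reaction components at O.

ΣM about O: T·sin54°·9 − 300·4.5 − 1950·2.9 − 2500·7.4 = 0 → T = 25505/(9·0.809017) = 3502.88 ≈ 3503 lb.
ΣF_x = 0: O_x − T·cos54° = 0 → O_x = 3502.88 × 0.587785 = 2059 lb.
ΣF_y = 0: O_y + T·sin54° − 300 − 1950 − 2500 = 0 → O_y = 4750 − 3502.88 × 0.809017 = 1916 lb.

T = 3503 lb, O_x = 2059 lb, O_y = 1916 lb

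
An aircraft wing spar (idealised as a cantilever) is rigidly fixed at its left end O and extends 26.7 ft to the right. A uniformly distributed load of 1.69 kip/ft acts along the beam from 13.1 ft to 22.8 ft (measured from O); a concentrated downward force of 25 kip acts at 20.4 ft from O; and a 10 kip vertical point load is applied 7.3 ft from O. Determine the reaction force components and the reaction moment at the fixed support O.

Resultant of the distributed load: 1.69 × 9.7 = 16.393 kip at 17.95 ft from O.
ΣF_x = 0: O_x = 0.
ΣF_y = 0: O_y − 1.69·9.7 − 25 − 10 = 0 → O_y = 51.39 kip.
ΣM about O: M_O − (1.69·9.7)·17.95 − 25·20.4 − 10·7.3 = 0 → M_O = 877.3 kip·ft.

O_x = 0, O_y = 51.39 kip, M_O = 877.3 kip·ft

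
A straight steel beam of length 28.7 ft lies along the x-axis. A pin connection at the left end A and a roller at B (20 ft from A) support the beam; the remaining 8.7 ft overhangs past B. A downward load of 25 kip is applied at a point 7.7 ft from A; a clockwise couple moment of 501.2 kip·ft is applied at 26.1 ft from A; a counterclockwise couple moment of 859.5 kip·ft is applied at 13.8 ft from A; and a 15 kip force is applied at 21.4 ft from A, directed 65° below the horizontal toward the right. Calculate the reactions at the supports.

A_x = -6.339 kip, A_y = 32.34 kip, B_y = 6.256 kip

Taking moments about A: B_y·20 − 25·7.7 − 501.2 + 859.5 − 15·sin65°·21.4 = 0 → B_y = 125.125/20 = 6.25625 ≈ 6.256 kip.
ΣF_y = 0: A_y + 6.25625 − 25 − 15·sin65° = 0 → A_y = 32.34 kip.
ΣF_x = 0: A_x + 15·cos65° = 0 → A_x = -6.339 kip.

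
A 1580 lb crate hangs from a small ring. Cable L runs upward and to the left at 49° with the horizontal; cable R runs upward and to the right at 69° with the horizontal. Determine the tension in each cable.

T_L = 641.3 lb, T_R = 1174 lb

ΣF_x = 0: −T_L·cos49° + T_R·cos69° = 0 → T_R = 1.83069·T_L.
ΣF_y = 0: T_L·sin49° + T_R·sin69° = 1580.
Substitute: T_L·(0.75471 + 1.83069·0.93358) = 1580 → T_L = 641.284 ≈ 641.3 lb.
Then T_R = 1.83069 × 641.284 = 1174 lb.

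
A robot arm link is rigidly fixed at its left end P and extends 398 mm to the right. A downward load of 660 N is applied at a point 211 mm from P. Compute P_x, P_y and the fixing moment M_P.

P_x = 0, P_y = 660.0 N, M_P = 139300 N·mm

ΣF_x = 0: P_x = 0.
ΣF_y = 0: P_y − 660 = 0 → P_y = 660.0 N.
ΣM about P: M_P − 660·211 = 0 → M_P = 139300 N·mm.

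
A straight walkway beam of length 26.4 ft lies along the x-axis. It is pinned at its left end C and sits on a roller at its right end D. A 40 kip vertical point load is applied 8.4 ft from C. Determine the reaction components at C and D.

Moments about C: D_y·26.4 − 40·8.4 = 0 → D_y = 336/26.4 = 12.7273 ≈ 12.73 kip.
ΣF_y = 0: C_y + 12.7273 − 40 = 0 → C_y = 27.27 kip.
ΣF_x = 0: no horizontal applied forces, so C_x = 0.

C_x = 0, C_y = 27.27 kip, D_y = 12.73 kip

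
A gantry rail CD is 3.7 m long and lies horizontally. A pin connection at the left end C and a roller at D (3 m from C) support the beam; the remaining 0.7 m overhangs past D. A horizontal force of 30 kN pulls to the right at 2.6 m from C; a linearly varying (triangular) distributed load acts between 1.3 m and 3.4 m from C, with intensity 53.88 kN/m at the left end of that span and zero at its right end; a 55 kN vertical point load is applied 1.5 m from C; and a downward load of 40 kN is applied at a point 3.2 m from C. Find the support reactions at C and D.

Resultant of the triangular load: ½ × 53.88 × 2.1 = 56.574 kN, acting at 2 m from C (one-third of the span from the peak).
Moments about C: D_y·3 − (½·53.88·2.1)·2 − 55·1.5 − 40·3.2 = 0 → D_y = 323.648/3 = 107.883 ≈ 107.9 kN.
ΣF_y = 0: C_y + 107.883 − ½·53.88·2.1 − 55 − 40 = 0 → C_y = 43.69 kN.
ΣF_x = 0: C_x + 30 = 0 → C_x = -30.00 kN.

C_x = -30.00 kN, C_y = 43.69 kN, D_y = 107.9 kN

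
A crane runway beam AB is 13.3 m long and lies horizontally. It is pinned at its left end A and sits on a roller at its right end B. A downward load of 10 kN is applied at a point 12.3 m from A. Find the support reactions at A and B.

A_x = 0, A_y = 0.7519 kN, B_y = 9.248 kN

Moments about A: B_y·13.3 − 10·12.3 = 0 → B_y = 123/13.3 = 9.24812 ≈ 9.248 kN.
ΣF_y = 0: A_y + 9.24812 − 10 = 0 → A_y = 0.7519 kN.
ΣF_x = 0: no horizontal applied forces, so A_x = 0.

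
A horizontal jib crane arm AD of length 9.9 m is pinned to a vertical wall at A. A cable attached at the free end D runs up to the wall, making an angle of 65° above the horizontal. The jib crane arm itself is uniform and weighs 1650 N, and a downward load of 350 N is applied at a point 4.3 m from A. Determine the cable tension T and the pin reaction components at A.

T = 1078 N, A_x = 455.6 N, A_y = 1023 N

ΣM about A: T·sin65°·9.9 − 1650·4.95 − 350·4.3 = 0 → T = 9672.5/(9.9·0.906308) = 1078.02 ≈ 1078 N.
ΣF_x = 0: A_x − T·cos65° = 0 → A_x = 1078.02 × 0.422618 = 455.6 N.
ΣF_y = 0: A_y + T·sin65° − 1650 − 350 = 0 → A_y = 2000 − 1078.02 × 0.906308 = 1023 N.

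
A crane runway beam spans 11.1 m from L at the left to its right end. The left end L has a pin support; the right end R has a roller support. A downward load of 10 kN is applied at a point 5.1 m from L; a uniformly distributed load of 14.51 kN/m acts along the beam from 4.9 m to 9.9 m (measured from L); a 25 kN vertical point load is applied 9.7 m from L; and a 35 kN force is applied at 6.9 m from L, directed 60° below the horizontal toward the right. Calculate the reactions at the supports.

L_x = -17.50 kN, L_y = 44.21 kN, R_y = 93.65 kN

Resultant of the distributed load: 14.51 × 5 = 72.55 kN at 7.4 m from L.
Moments about L: R_y·11.1 − 10·5.1 − (14.51·5)·7.4 − 25·9.7 − 35·sin60°·6.9 = 0 → R_y = 1039.52/11.1 = 93.6505 ≈ 93.65 kN.
ΣF_y = 0: L_y + 93.6505 − 10 − 14.51·5 − 25 − 35·sin60° = 0 → L_y = 44.21 kN.
ΣF_x = 0: L_x + 35·cos60° = 0 → L_x = -17.50 kN.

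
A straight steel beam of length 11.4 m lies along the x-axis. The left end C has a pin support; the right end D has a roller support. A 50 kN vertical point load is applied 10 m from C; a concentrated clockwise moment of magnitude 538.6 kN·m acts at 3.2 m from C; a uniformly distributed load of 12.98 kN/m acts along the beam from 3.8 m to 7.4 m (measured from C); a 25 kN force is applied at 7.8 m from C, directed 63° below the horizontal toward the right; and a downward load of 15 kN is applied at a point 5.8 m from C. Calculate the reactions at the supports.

C_x = -11.35 kN, C_y = -2.929 kN, D_y = 136.9 kN

Resultant of the distributed load: 12.98 × 3.6 = 46.728 kN at 5.6 m from C.
ΣM about C: D_y·11.4 − 50·10 − 538.6 − (12.98·3.6)·5.6 − 25·sin63°·7.8 − 15·5.8 = 0 → D_y = 1561.02/11.4 = 136.932 ≈ 136.9 kN.
ΣF_y = 0: C_y + 136.932 − 50 − 12.98·3.6 − 25·sin63° − 15 = 0 → C_y = -2.929 kN.
ΣF_x = 0: C_x + 25·cos63° = 0 → C_x = -11.35 kN.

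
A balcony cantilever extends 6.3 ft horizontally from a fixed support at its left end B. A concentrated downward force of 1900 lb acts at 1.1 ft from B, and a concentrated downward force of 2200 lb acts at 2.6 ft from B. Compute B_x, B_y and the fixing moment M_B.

B_x = 0, B_y = 4100 lb, M_B = 7810 lb·ft

ΣF_x = 0: B_x = 0.
ΣF_y = 0: B_y − 1900 − 2200 = 0 → B_y = 4100 lb.
ΣM about B: M_B − 1900·1.1 − 2200·2.6 = 0 → M_B = 7810 lb·ft.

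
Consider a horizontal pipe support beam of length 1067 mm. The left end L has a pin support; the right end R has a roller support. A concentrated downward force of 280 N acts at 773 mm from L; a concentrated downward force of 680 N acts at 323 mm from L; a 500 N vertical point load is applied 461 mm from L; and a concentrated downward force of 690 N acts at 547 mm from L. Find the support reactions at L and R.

ΣM about L: R_y·1067 − 280·773 − 680·323 − 500·461 − 690·547 = 0 → R_y = 1044010/1067 = 978.454 ≈ 978.5 N.
ΣF_y = 0: L_y + 978.454 − 280 − 680 − 500 − 690 = 0 → L_y = 1172 N.
ΣF_x = 0: no horizontal applied forces, so L_x = 0.

L_x = 0, L_y = 1172 N, R_y = 978.5 N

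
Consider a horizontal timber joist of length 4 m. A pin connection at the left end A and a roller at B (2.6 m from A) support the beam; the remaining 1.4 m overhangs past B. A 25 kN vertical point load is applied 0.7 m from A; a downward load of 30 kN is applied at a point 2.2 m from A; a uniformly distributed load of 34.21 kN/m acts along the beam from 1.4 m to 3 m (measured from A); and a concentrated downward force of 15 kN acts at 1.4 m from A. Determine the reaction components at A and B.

Resultant of the distributed load: 34.21 × 1.6 = 54.736 kN at 2.2 m from A.
ΣM about A: B_y·2.6 − 25·0.7 − 30·2.2 − (34.21·1.6)·2.2 − 15·1.4 = 0 → B_y = 224.9192/2.6 = 86.5074 ≈ 86.51 kN.
ΣF_y = 0: A_y + 86.5074 − 25 − 30 − 34.21·1.6 − 15 = 0 → A_y = 38.23 kN.
ΣF_x = 0: no horizontal applied forces, so A_x = 0.

A_x = 0, A_y = 38.23 kN, B_y = 86.51 kN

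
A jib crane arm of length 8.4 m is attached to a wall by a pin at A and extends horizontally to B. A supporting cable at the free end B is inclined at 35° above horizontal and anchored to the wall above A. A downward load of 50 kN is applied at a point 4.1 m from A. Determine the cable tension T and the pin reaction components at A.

ΣM about A: T·sin35°·8.4 − 50·4.1 = 0 → T = 205/(8.4·0.573576) = 42.5484 ≈ 42.55 kN.
ΣF_x = 0: A_x − T·cos35° = 0 → A_x = 42.5484 × 0.819152 = 34.85 kN.
ΣF_y = 0: A_y + T·sin35° − 50 = 0 → A_y = 50 − 42.5484 × 0.573576 = 25.60 kN.

T = 42.55 kN, A_x = 34.85 kN, A_y = 25.60 kN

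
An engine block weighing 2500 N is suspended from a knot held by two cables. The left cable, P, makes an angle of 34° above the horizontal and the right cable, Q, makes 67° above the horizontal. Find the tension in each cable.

T_P = 995.1 N, T_Q = 2111 N

ΣF_x = 0: −T_P·cos34° + T_Q·cos67° = 0 → T_Q = 2.12176·T_P.
ΣF_y = 0: T_P·sin34° + T_Q·sin67° = 2500.
Substitute: T_P·(0.559193 + 2.12176·0.920505) = 2500 → T_P = 995.111 ≈ 995.1 N.
Then T_Q = 2.12176 × 995.111 = 2111 N.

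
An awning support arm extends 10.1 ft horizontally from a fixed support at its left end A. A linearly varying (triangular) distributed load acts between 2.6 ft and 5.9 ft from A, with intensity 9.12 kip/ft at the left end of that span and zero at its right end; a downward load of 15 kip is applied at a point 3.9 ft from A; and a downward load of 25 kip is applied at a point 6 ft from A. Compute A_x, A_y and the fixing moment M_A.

Resultant of the triangular load: ½ × 9.12 × 3.3 = 15.048 kip, acting at 3.7 ft from A (one-third of the span from the peak).
ΣF_x = 0: A_x = 0.
ΣF_y = 0: A_y − ½·9.12·3.3 − 15 − 25 = 0 → A_y = 55.05 kip.
ΣM about A: M_A − (½·9.12·3.3)·3.7 − 15·3.9 − 25·6 = 0 → M_A = 264.2 kip·ft.

A_x = 0, A_y = 55.05 kip, M_A = 264.2 kip·ft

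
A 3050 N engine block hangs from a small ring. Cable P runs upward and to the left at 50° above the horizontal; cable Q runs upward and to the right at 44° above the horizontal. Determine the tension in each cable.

T_P = 2199 N, T_Q = 1965 N

ΣF_x = 0: −T_P·cos50° + T_Q·cos44° = 0 → T_Q = 0.89358·T_P.
ΣF_y = 0: T_P·sin50° + T_Q·sin44° = 3050.
Substitute: T_P·(0.766044 + 0.89358·0.694658) = 3050 → T_P = 2199.35 ≈ 2199 N.
Then T_Q = 0.89358 × 2199.35 = 1965 N.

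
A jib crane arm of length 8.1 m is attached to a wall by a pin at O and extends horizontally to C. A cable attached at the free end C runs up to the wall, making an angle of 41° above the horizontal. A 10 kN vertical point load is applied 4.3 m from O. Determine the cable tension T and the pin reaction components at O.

T = 8.092 kN, O_x = 6.107 kN, O_y = 4.691 kN

ΣM about O: T·sin41°·8.1 − 10·4.3 = 0 → T = 43/(8.1·0.656059) = 8.09171 ≈ 8.092 kN.
ΣF_x = 0: O_x − T·cos41° = 0 → O_x = 8.09171 × 0.75471 = 6.107 kN.
ΣF_y = 0: O_y + T·sin41° − 10 = 0 → O_y = 10 − 8.09171 × 0.656059 = 4.691 kN.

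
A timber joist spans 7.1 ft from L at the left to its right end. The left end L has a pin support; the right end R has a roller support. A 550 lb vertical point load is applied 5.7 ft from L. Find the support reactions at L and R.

ΣM about L: R_y·7.1 − 550·5.7 = 0 → R_y = 3135/7.1 = 441.549 ≈ 441.5 lb.
ΣF_y = 0: L_y + 441.549 − 550 = 0 → L_y = 108.5 lb.
ΣF_x = 0: no horizontal applied forces, so L_x = 0.

L_x = 0, L_y = 108.5 lb, R_y = 441.5 lb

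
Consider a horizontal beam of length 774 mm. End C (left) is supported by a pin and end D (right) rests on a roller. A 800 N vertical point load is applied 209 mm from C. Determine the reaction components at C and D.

C_x = 0, C_y = 584.0 N, D_y = 216.0 N

Moments about C: D_y·774 − 800·209 = 0 → D_y = 167200/774 = 216.021 ≈ 216.0 N.
ΣF_y = 0: C_y + 216.021 − 800 = 0 → C_y = 584.0 N.
ΣF_x = 0: no horizontal applied forces, so C_x = 0.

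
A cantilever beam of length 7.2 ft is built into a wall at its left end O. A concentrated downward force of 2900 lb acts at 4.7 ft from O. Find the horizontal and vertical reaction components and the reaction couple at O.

ΣF_x = 0: O_x = 0.
ΣF_y = 0: O_y − 2900 = 0 → O_y = 2900 lb.
ΣM about O: M_O − 2900·4.7 = 0 → M_O = 13630 lb·ft.

O_x = 0, O_y = 2900 lb, M_O = 13630 lb·ft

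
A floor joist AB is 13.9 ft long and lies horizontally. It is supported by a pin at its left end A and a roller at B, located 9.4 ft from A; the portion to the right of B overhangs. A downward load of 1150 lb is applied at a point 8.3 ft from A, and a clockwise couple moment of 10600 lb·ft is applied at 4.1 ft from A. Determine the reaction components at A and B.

Moments about A: B_y·9.4 − 1150·8.3 − 10600 = 0 → B_y = 20145/9.4 = 2143.09 ≈ 2143 lb.
ΣF_y = 0: A_y + 2143.09 − 1150 = 0 → A_y = -993.1 lb.
ΣF_x = 0: no horizontal applied forces, so A_x = 0.

A_x = 0, A_y = -993.1 lb, B_y = 2143 lb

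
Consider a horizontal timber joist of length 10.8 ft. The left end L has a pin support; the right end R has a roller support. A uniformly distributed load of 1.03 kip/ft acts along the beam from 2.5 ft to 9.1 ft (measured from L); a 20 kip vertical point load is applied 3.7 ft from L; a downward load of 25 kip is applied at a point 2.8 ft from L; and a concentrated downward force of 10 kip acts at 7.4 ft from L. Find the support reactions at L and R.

Resultant of the distributed load: 1.03 × 6.6 = 6.798 kip at 5.8 ft from L.
Taking moments about L: R_y·10.8 − (1.03·6.6)·5.8 − 20·3.7 − 25·2.8 − 10·7.4 = 0 → R_y = 257.4284/10.8 = 23.836 ≈ 23.84 kip.
ΣF_y = 0: L_y + 23.836 − 1.03·6.6 − 20 − 25 − 10 = 0 → L_y = 37.96 kip.
ΣF_x = 0: no horizontal applied forces, so L_x = 0.

L_x = 0, L_y = 37.96 kip, R_y = 23.84 kip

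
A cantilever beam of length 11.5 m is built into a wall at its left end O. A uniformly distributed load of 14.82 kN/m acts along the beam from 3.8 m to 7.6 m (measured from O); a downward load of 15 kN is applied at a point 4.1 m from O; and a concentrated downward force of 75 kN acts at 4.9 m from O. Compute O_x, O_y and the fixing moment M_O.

O_x = 0, O_y = 146.3 kN, M_O = 750.0 kN·m

Resultant of the distributed load: 14.82 × 3.8 = 56.316 kN at 5.7 m from O.
ΣF_x = 0: O_x = 0.
ΣF_y = 0: O_y − 14.82·3.8 − 15 − 75 = 0 → O_y = 146.3 kN.
ΣM about O: M_O − (14.82·3.8)·5.7 − 15·4.1 − 75·4.9 = 0 → M_O = 750.0 kN·m.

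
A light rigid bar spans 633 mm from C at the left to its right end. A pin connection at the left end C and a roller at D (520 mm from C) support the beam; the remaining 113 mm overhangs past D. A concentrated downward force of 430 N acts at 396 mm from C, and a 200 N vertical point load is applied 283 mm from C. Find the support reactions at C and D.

Taking moments about C: D_y·520 − 430·396 − 200·283 = 0 → D_y = 226880/520 = 436.308 ≈ 436.3 N.
ΣF_y = 0: C_y + 436.308 − 430 − 200 = 0 → C_y = 193.7 N.
ΣF_x = 0: no horizontal applied forces, so C_x = 0.

C_x = 0, C_y = 193.7 N, D_y = 436.3 N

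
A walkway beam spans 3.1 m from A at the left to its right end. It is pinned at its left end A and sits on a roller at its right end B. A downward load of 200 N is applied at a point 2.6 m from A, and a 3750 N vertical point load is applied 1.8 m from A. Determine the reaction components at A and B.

Moments about A: B_y·3.1 − 200·2.6 − 3750·1.8 = 0 → B_y = 7270/3.1 = 2345.16 ≈ 2345 N.
ΣF_y = 0: A_y + 2345.16 − 200 − 3750 = 0 → A_y = 1605 N.
ΣF_x = 0: no horizontal applied forces, so A_x = 0.

A_x = 0, A_y = 1605 N, B_y = 2345 N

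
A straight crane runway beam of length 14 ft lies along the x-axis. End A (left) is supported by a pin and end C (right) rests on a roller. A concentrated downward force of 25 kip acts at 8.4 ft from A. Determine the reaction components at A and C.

A_x = 0, A_y = 10.00 kip, C_y = 15.00 kip

Taking moments about A: C_y·14 − 25·8.4 = 0 → C_y = 210/14 = 15.00 kip.
ΣF_y = 0: A_y + 15 − 25 = 0 → A_y = 10.00 kip.
ΣF_x = 0: no horizontal applied forces, so A_x = 0.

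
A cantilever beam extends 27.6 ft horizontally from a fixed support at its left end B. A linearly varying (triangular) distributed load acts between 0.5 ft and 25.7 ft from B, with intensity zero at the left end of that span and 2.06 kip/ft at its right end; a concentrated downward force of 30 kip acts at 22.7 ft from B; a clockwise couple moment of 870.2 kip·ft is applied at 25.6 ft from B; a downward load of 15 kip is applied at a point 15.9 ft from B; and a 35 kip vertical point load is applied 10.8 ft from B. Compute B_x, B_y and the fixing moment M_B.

B_x = 0, B_y = 106.0 kip, M_B = 2617 kip·ft

Resultant of the triangular load: ½ × 2.06 × 25.2 = 25.956 kip, acting at 17.3 ft from B (one-third of the span from the peak).
ΣF_x = 0: B_x = 0.
ΣF_y = 0: B_y − ½·2.06·25.2 − 30 − 15 − 35 = 0 → B_y = 106.0 kip.
ΣM about B: M_B − (½·2.06·25.2)·17.3 − 30·22.7 − 870.2 − 15·15.9 − 35·10.8 = 0 → M_B = 2617 kip·ft.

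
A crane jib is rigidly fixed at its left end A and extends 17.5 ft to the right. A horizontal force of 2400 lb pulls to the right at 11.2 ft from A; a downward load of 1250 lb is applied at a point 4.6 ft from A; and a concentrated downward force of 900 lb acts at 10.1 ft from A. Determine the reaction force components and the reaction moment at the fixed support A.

A_x = -2400 lb, A_y = 2150 lb, M_A = 14840 lb·ft

ΣF_x = 0: A_x + 2400 = 0 → A_x = -2400 lb.
ΣF_y = 0: A_y − 1250 − 900 = 0 → A_y = 2150 lb.
ΣM about A: M_A − 1250·4.6 − 900·10.1 = 0 → M_A = 14840 lb·ft.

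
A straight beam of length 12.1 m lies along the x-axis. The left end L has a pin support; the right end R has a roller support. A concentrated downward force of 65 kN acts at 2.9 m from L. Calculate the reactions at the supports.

L_x = 0, L_y = 49.42 kN, R_y = 15.58 kN

ΣM about L: R_y·12.1 − 65·2.9 = 0 → R_y = 188.5/12.1 = 15.5785 ≈ 15.58 kN.
ΣF_y = 0: L_y + 15.5785 − 65 = 0 → L_y = 49.42 kN.
ΣF_x = 0: no horizontal applied forces, so L_x = 0.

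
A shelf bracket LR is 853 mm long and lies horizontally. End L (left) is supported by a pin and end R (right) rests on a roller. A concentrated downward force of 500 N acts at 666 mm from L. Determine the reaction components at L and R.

L_x = 0, L_y = 109.6 N, R_y = 390.4 N

Moments about L: R_y·853 − 500·666 = 0 → R_y = 333000/853 = 390.387 ≈ 390.4 N.
ΣF_y = 0: L_y + 390.387 − 500 = 0 → L_y = 109.6 N.
ΣF_x = 0: no horizontal applied forces, so L_x = 0.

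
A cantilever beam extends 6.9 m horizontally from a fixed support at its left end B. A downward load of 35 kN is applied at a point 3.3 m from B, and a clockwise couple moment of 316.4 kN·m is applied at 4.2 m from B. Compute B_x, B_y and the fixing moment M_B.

ΣF_x = 0: B_x = 0.
ΣF_y = 0: B_y − 35 = 0 → B_y = 35.00 kN.
ΣM about B: M_B − 35·3.3 − 316.4 = 0 → M_B = 431.9 kN·m.

B_x = 0, B_y = 35.00 kN, M_B = 431.9 kN·m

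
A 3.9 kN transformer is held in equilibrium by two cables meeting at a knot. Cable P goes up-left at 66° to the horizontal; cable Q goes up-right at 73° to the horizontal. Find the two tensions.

T_P = 1.738 kN, T_Q = 2.418 kN

ΣF_x = 0: −T_P·cos66° + T_Q·cos73° = 0 → T_Q = 1.39116·T_P.
ΣF_y = 0: T_P·sin66° + T_Q·sin73° = 3.9.
Substitute: T_P·(0.913545 + 1.39116·0.956305) = 3.9 → T_P = 1.73803 ≈ 1.738 kN.
Then T_Q = 1.39116 × 1.73803 = 2.418 kN.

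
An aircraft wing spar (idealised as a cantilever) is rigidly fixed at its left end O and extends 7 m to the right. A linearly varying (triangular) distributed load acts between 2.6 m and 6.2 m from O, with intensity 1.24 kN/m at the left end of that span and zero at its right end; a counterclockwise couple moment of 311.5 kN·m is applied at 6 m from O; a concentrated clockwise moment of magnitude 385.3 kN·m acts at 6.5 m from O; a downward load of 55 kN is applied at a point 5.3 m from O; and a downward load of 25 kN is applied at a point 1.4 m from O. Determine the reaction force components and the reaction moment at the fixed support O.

O_x = 0, O_y = 82.23 kN, M_O = 408.8 kN·m

Resultant of the triangular load: ½ × 1.24 × 3.6 = 2.232 kN, acting at 3.8 m from O (one-third of the span from the peak).
ΣF_x = 0: O_x = 0.
ΣF_y = 0: O_y − ½·1.24·3.6 − 55 − 25 = 0 → O_y = 82.23 kN.
ΣM about O: M_O − (½·1.24·3.6)·3.8 + 311.5 − 385.3 − 55·5.3 − 25·1.4 = 0 → M_O = 408.8 kN·m.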